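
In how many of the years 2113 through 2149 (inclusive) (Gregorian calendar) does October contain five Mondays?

October has 31 days; it has five Mondays when Monday falls among the first (month-length − 28) days — i.e. when October 1 is one of Monday/Sunday/Saturday.
October 1 by year: 2113:Sun✓ 2114:Mon✓ 2115:Tue 2116:Thu 2117:Fri 2118:Sat✓ 2119:Sun✓ 2120:Tue 2121:Wed 2122:Thu 2123:Fri 2124:Sun✓ 2125:Mon✓ 2126:Tue 2127:Wed …(7 more)… 2135:Sat✓ 2136:Mon✓ 2137:Tue 2138:Wed 2139:Thu 2140:Sat✓ 2141:Sun✓ 2142:Mon✓ 2143:Tue 2144:Thu 2145:Fri 2146:Sat✓ 2147:Sun✓ 2148:Tue 2149:Wed
Years with five Mondays: 2113, 2114, 2118, 2119, 2124, 2125, 2129, 2130, 2131, 2135, 2136, 2140, 2141, 2142, 2146, 2147 → 16.

16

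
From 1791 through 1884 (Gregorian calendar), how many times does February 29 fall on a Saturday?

Leap years in 1791–1884: 23 of them.
Feb 29 weekday advances by 5 (mod 7) from one leap year to the next four years later (or differs when a century non-leap intervenes).
Leap-day weekdays: 1792:Wed 1796:Mon 1804:Wed 1808:Mon 1812:Sat✓ 1816:Thu 1820:Tue 1824:Sun 1828:Fri 1832:Wed 1836:Mon 1840:Sat✓ 1844:Thu 1848:Tue 1852:Sun 1856:Fri 1860:Wed 1864:Mon 1868:Sat✓ 1872:Thu 1876:Tue 1880:Sun 1884:Fri
Saturday: 1812, 1840, 1868 → 3.

3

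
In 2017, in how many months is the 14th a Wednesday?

1

Check the 14th of each month of 2017: Jan 14: Sat, Feb 14: Tue, Mar 14: Tue, Apr 14: Fri, May 14: Sun, Jun 14: Wed, Jul 14: Fri, Aug 14: Mon, Sep 14: Thu, Oct 14: Sat, Nov 14: Tue, Dec 14: Thu.
Wednesday occurs in June — 1 month.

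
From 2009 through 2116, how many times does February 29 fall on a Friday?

4

Leap years in 2009–2116: 26 of them.
Feb 29 weekday advances by 5 (mod 7) from one leap year to the next four years later (or differs when a century non-leap intervenes).
Leap-day weekdays: 2012:Wed 2016:Mon 2020:Sat 2024:Thu 2028:Tue 2032:Sun 2036:Fri✓ 2040:Wed 2044:Mon 2048:Sat 2052:Thu 2056:Tue 2060:Sun 2064:Fri✓ 2068:Wed 2072:Mon 2076:Sat 2080:Thu 2084:Tue 2088:Sun 2092:Fri✓ 2096:Wed 2104:Fri✓ 2108:Wed 2112:Mon 2116:Sat
Friday: 2036, 2064, 2092, 2104 → 4.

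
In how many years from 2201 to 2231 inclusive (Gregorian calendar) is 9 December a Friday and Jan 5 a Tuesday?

Check each year's weekday for 9 December and Jan 5:
  2201: Wed/Mon  2202: Thu/Tue  2203: Fri/Wed  2204: Sun/Thu  2205: Mon/Sat  2206: Tue/Sun  2207: Wed/Mon  2208: Fri/Tue ✓  2209: Sat/Thu  2210: Sun/Fri  2211: Mon/Sat  2212: Wed/Sun  2213: Thu/Tue  2214: Fri/Wed  …(3 more)…  2218: Wed/Mon  2219: Thu/Tue  2220: Sat/Wed  2221: Sun/Fri  2222: Mon/Sat  2223: Tue/Sun  2224: Thu/Mon  2225: Fri/Wed  2226: Sat/Thu  2227: Sun/Fri  2228: Tue/Sat  2229: Wed/Mon  2230: Thu/Tue  2231: Fri/Wed
Both conditions hold in: 2208 — 1.

1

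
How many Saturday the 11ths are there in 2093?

Check the 11th of each month of 2093: Jan 11: Sun, Feb 11: Wed, Mar 11: Wed, Apr 11: Sat, May 11: Mon, Jun 11: Thu, Jul 11: Sat, Aug 11: Tue, Sep 11: Fri, Oct 11: Sun, Nov 11: Wed, Dec 11: Fri.
Saturday occurs in April, July — 2 months.

2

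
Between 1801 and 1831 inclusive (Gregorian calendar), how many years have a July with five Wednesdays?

July has 31 days; it has five Wednesdays when Wednesday falls among the first (month-length − 28) days — i.e. when July 1 is one of Wednesday/Tuesday/Monday.
July 1 by year: 1801:Wed✓ 1802:Thu 1803:Fri 1804:Sun 1805:Mon✓ 1806:Tue✓ 1807:Wed✓ 1808:Fri 1809:Sat 1810:Sun 1811:Mon✓ 1812:Wed✓ 1813:Thu 1814:Fri 1815:Sat 1816:Mon✓ 1817:Tue✓ 1818:Wed✓ 1819:Thu 1820:Sat 1821:Sun 1822:Mon✓ 1823:Tue✓ 1824:Thu 1825:Fri 1826:Sat 1827:Sun 1828:Tue✓ 1829:Wed✓ 1830:Thu 1831:Fri
Years with five Wednesdays: 1801, 1805, 1806, 1807, 1811, 1812, 1816, 1817, 1818, 1822, 1823, 1828, 1829 → 13.

13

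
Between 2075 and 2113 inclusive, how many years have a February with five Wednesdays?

February has 28 days (29 in leap years); it has five Wednesdays when Wednesday falls among the first (month-length − 28) days — i.e. when February 1 is Wednesday in a leap year (never in a common year).
February 1 by year: 2075:Fri 2076:Sat 2077:Mon 2078:Tue 2079:Wed 2080:Thu 2081:Sat 2082:Sun 2083:Mon 2084:Tue 2085:Thu 2086:Fri 2087:Sat 2088:Sun 2089:Tue …(9 more)… 2099:Sun 2100:Mon 2101:Tue 2102:Wed 2103:Thu 2104:Fri 2105:Sun 2106:Mon 2107:Tue 2108:Wed✓ 2109:Fri 2110:Sat 2111:Sun 2112:Mon 2113:Wed
Years with five Wednesdays: 2096, 2108 → 2.

2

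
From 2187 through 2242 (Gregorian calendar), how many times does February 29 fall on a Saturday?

2

Leap years in 2187–2242: 13 of them.
Feb 29 weekday advances by 5 (mod 7) from one leap year to the next four years later (or differs when a century non-leap intervenes).
Leap-day weekdays: 2188:Fri 2192:Wed 2196:Mon 2204:Wed 2208:Mon 2212:Sat✓ 2216:Thu 2220:Tue 2224:Sun 2228:Fri 2232:Wed 2236:Mon 2240:Sat✓
Saturday: 2212, 2240 → 2.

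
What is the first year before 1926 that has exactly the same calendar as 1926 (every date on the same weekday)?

Two years share a calendar iff Jan 1 falls on the same weekday and both are leap or both are common. 1926: Jan 1 is Friday, common year.
1925: Jan 1 Thursday, common
1924: Jan 1 Tuesday, leap
1923: Jan 1 Monday, common
1922: Jan 1 Sunday, common
1921: Jan 1 Saturday, common
1920: Jan 1 Thursday, leap
1919: Jan 1 Wednesday, common
1918: Jan 1 Tuesday, common
1917: Jan 1 Monday, common
1916: Jan 1 Saturday, leap
1915: Jan 1 Friday, common
1915 matches on both conditions.

1915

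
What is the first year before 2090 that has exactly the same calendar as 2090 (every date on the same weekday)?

Two years share a calendar iff Jan 1 falls on the same weekday and both are leap or both are common. 2090: Jan 1 is Sunday, common year.
2089: Jan 1 Saturday, common
2088: Jan 1 Thursday, leap
2087: Jan 1 Wednesday, common
2086: Jan 1 Tuesday, common
2085: Jan 1 Monday, common
2084: Jan 1 Saturday, leap
2083: Jan 1 Friday, common
2082: Jan 1 Thursday, common
2081: Jan 1 Wednesday, common
2080: Jan 1 Monday, leap
2079: Jan 1 Sunday, common
2079 matches on both conditions.

2079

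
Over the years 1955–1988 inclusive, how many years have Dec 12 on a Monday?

Track Dec 12's weekday year by year (advancing +1, or +2 across a Feb 29):
  1955: Mon ✓  1956: Wed (+2)  1957: Thu (+1)  1958: Fri (+1)  1959: Sat (+1)
  1960: Mon (+2) ✓  1961: Tue (+1)  1962: Wed (+1)  1963: Thu (+1)  1964: Sat (+2)
  1965: Sun (+1)  1966: Mon (+1) ✓  1967: Tue (+1)  1968: Thu (+2)  … (6 more years) …
  1975: Fri (+1)  1976: Sun (+2)  1977: Mon (+1) ✓  1978: Tue (+1)  1979: Wed (+1)
  1980: Fri (+2)  1981: Sat (+1)  1982: Sun (+1)  1983: Mon (+1) ✓  1984: Wed (+2)
  1985: Thu (+1)  1986: Fri (+1)  1987: Sat (+1)  1988: Mon (+2) ✓
Monday years: 1955, 1960, 1966, 1977, 1983, 1988 — 6 in total.

6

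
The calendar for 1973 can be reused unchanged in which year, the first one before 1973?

1962

Two years share a calendar iff Jan 1 falls on the same weekday and both are leap or both are common. 1973: Jan 1 is Monday, common year.
1972: Jan 1 Saturday, leap
1971: Jan 1 Friday, common
1970: Jan 1 Thursday, common
1969: Jan 1 Wednesday, common
1968: Jan 1 Monday, leap
1967: Jan 1 Sunday, common
1966: Jan 1 Saturday, common
1965: Jan 1 Friday, common
1964: Jan 1 Wednesday, leap
1963: Jan 1 Tuesday, common
1962: Jan 1 Monday, common
1962 matches on both conditions.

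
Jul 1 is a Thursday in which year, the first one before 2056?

2055

From one year to the next, a fixed date's weekday advances by 1, or by 2 when a Feb 29 lies between the two dates.
2056: July 1 is Saturday.
2055: Thursday (−2)
Jul 1 falls on a Thursday in 2055.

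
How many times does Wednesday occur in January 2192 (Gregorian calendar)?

4

January 2192 has 31 days and begins on Sunday.
The first Wednesday is January 4.
Wednesdays fall on 4, 11, 18, 25 — that's 4.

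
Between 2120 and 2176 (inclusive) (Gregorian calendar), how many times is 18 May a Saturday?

9

Track 18 May's weekday year by year (advancing +1, or +2 across a Feb 29):
  2120: Sat ✓  2121: Sun (+1)  2122: Mon (+1)  2123: Tue (+1)  2124: Thu (+2)
  2125: Fri (+1)  2126: Sat (+1) ✓  2127: Sun (+1)  2128: Tue (+2)  2129: Wed (+1)
  2130: Thu (+1)  2131: Fri (+1)  2132: Sun (+2)  2133: Mon (+1)  … (29 more years) …
  2163: Wed (+1)  2164: Fri (+2)  2165: Sat (+1) ✓  2166: Sun (+1)  2167: Mon (+1)
  2168: Wed (+2)  2169: Thu (+1)  2170: Fri (+1)  2171: Sat (+1) ✓  2172: Mon (+2)
  2173: Tue (+1)  2174: Wed (+1)  2175: Thu (+1)  2176: Sat (+2) ✓
Saturday years: 2120, 2126, 2137, 2143, 2148, 2154, 2165, 2171, 2176 — 9 in total.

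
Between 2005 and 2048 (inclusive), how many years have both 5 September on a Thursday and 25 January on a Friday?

Check each year's weekday for 5 September and 25 January:
  2005: Mon/Tue  2006: Tue/Wed  2007: Wed/Thu  2008: Fri/Fri  2009: Sat/Sun  2010: Sun/Mon  2011: Mon/Tue  2012: Wed/Wed  2013: Thu/Fri ✓  2014: Fri/Sat  2015: Sat/Sun  2016: Mon/Mon  2017: Tue/Wed  2018: Wed/Thu  …(16 more)…  2035: Wed/Thu  2036: Fri/Fri  2037: Sat/Sun  2038: Sun/Mon  2039: Mon/Tue  2040: Wed/Wed  2041: Thu/Fri ✓  2042: Fri/Sat  2043: Sat/Sun  2044: Mon/Mon  2045: Tue/Wed  2046: Wed/Thu  2047: Thu/Fri ✓  2048: Sat/Sat
Both conditions hold in: 2013, 2019, 2030, 2041, 2047 — 5.

5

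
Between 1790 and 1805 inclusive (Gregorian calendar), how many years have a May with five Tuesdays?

7

May has 31 days; it has five Tuesdays when Tuesday falls among the first (month-length − 28) days — i.e. when May 1 is one of Tuesday/Monday/Sunday.
May 1 by year: 1790:Sat 1791:Sun✓ 1792:Tue✓ 1793:Wed 1794:Thu 1795:Fri 1796:Sun✓ 1797:Mon✓ 1798:Tue✓ 1799:Wed 1800:Thu 1801:Fri 1802:Sat 1803:Sun✓ 1804:Tue✓ 1805:Wed
Years with five Tuesdays: 1791, 1792, 1796, 1797, 1798, 1803, 1804 → 7.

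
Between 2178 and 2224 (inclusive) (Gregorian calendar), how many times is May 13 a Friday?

Track May 13's weekday year by year (advancing +1, or +2 across a Feb 29):
  2178: Wed  2179: Thu (+1)  2180: Sat (+2)  2181: Sun (+1)  2182: Mon (+1)
  2183: Tue (+1)  2184: Thu (+2)  2185: Fri (+1) ✓  2186: Sat (+1)  2187: Sun (+1)
  2188: Tue (+2)  2189: Wed (+1)  2190: Thu (+1)  2191: Fri (+1) ✓  … (19 more years) …
  2211: Mon (+1)  2212: Wed (+2)  2213: Thu (+1)  2214: Fri (+1) ✓  2215: Sat (+1)
  2216: Mon (+2)  2217: Tue (+1)  2218: Wed (+1)  2219: Thu (+1)  2220: Sat (+2)
  2221: Sun (+1)  2222: Mon (+1)  2223: Tue (+1)  2224: Thu (+2)
Friday years: 2185, 2191, 2196, 2203, 2208, 2214 — 6 in total.

6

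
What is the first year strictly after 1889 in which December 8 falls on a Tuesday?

1891

From one year to the next, a fixed date's weekday advances by 1, or by 2 when a Feb 29 lies between the two dates.
1889: December 8 is Sunday.
1890: Monday (+1)
1891: Tuesday (+1)
December 8 falls on a Tuesday in 1891.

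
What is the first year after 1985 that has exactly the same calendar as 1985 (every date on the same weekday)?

1991

Two years share a calendar iff Jan 1 falls on the same weekday and both are leap or both are common. 1985: Jan 1 is Tuesday, common year.
1986: Jan 1 Wednesday, common
1987: Jan 1 Thursday, common
1988: Jan 1 Friday, leap
1989: Jan 1 Sunday, common
1990: Jan 1 Monday, common
1991: Jan 1 Tuesday, common
1991 matches on both conditions.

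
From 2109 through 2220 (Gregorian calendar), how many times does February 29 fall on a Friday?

Leap years in 2109–2220: 27 of them.
Feb 29 weekday advances by 5 (mod 7) from one leap year to the next four years later (or differs when a century non-leap intervenes).
Leap-day weekdays: 2112:Mon 2116:Sat 2120:Thu 2124:Tue 2128:Sun 2132:Fri✓ 2136:Wed 2140:Mon 2144:Sat 2148:Thu 2152:Tue 2156:Sun 2160:Fri✓ 2164:Wed 2168:Mon 2172:Sat 2176:Thu 2180:Tue 2184:Sun 2188:Fri✓ 2192:Wed 2196:Mon 2204:Wed 2208:Mon 2212:Sat 2216:Thu 2220:Tue
Friday: 2132, 2160, 2188 → 3.

3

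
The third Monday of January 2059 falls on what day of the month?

20

January 1, 2059 is a Wednesday, so the first Monday is the 6th.
The third Monday is 6 + 14 = 20.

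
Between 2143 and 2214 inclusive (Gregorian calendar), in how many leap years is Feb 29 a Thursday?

Leap years in 2143–2214: 17 of them.
Feb 29 weekday advances by 5 (mod 7) from one leap year to the next four years later (or differs when a century non-leap intervenes).
Leap-day weekdays: 2144:Sat 2148:Thu✓ 2152:Tue 2156:Sun 2160:Fri 2164:Wed 2168:Mon 2172:Sat 2176:Thu✓ 2180:Tue 2184:Sun 2188:Fri 2192:Wed 2196:Mon 2204:Wed 2208:Mon 2212:Sat
Thursday: 2148, 2176 → 2.

2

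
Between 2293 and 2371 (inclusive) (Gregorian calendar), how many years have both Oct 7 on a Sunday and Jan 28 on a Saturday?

Check each year's weekday for Oct 7 and Jan 28:
  2293: Sat/Sat  2294: Sun/Sun  2295: Mon/Mon  2296: Wed/Tue  2297: Thu/Thu  2298: Fri/Fri  2299: Sat/Sat  2300: Sun/Sun  2301: Mon/Mon  2302: Tue/Tue  2303: Wed/Wed  2304: Fri/Thu  2305: Sat/Sat  2306: Sun/Sun  …(51 more)…  2358: Tue/Tue  2359: Wed/Wed  2360: Fri/Thu  2361: Sat/Sat  2362: Sun/Sun  2363: Mon/Mon  2364: Wed/Tue  2365: Thu/Thu  2366: Fri/Fri  2367: Sat/Sat  2368: Mon/Sun  2369: Tue/Tue  2370: Wed/Wed  2371: Thu/Thu
Both conditions hold in: 2328, 2356 — 2.

2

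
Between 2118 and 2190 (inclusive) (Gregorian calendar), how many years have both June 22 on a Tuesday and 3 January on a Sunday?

8

Check each year's weekday for June 22 and 3 January:
  2118: Wed/Mon  2119: Thu/Tue  2120: Sat/Wed  2121: Sun/Fri  2122: Mon/Sat  2123: Tue/Sun ✓  2124: Thu/Mon  2125: Fri/Wed  2126: Sat/Thu  2127: Sun/Fri  2128: Tue/Sat  2129: Wed/Mon  2130: Thu/Tue  2131: Fri/Wed  …(45 more)…  2177: Sun/Fri  2178: Mon/Sat  2179: Tue/Sun ✓  2180: Thu/Mon  2181: Fri/Wed  2182: Sat/Thu  2183: Sun/Fri  2184: Tue/Sat  2185: Wed/Mon  2186: Thu/Tue  2187: Fri/Wed  2188: Sun/Thu  2189: Mon/Sat  2190: Tue/Sun ✓
Both conditions hold in: 2123, 2134, 2145, 2151, 2162, 2173, 2179, 2190 — 8.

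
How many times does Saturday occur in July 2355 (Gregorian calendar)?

July 2355 has 31 days and begins on Friday.
The first Saturday is July 2.
Saturdays fall on 2, 9, 16, 23, 30 — that's 5.

5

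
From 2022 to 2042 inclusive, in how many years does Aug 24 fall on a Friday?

3

Track Aug 24's weekday year by year (advancing +1, or +2 across a Feb 29):
  2022: Wed  2023: Thu (+1)  2024: Sat (+2)  2025: Sun (+1)  2026: Mon (+1)
  2027: Tue (+1)  2028: Thu (+2)  2029: Fri (+1) ✓  2030: Sat (+1)  2031: Sun (+1)
  2032: Tue (+2)  2033: Wed (+1)  2034: Thu (+1)  2035: Fri (+1) ✓  2036: Sun (+2)
  2037: Mon (+1)  2038: Tue (+1)  2039: Wed (+1)  2040: Fri (+2) ✓  2041: Sat (+1)
  2042: Sun (+1)
Friday years: 2029, 2035, 2040 — 3 in total.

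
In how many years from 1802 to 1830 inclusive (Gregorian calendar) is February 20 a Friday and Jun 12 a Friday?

Check each year's weekday for February 20 and Jun 12:
  1802: Sat/Sat  1803: Sun/Sun  1804: Mon/Tue  1805: Wed/Wed  1806: Thu/Thu  1807: Fri/Fri ✓  1808: Sat/Sun  1809: Mon/Mon  1810: Tue/Tue  1811: Wed/Wed  1812: Thu/Fri  1813: Sat/Sat  1814: Sun/Sun  1815: Mon/Mon  1816: Tue/Wed  1817: Thu/Thu  1818: Fri/Fri ✓  1819: Sat/Sat  1820: Sun/Mon  1821: Tue/Tue  1822: Wed/Wed  1823: Thu/Thu  1824: Fri/Sat  1825: Sun/Sun  1826: Mon/Mon  1827: Tue/Tue  1828: Wed/Thu  1829: Fri/Fri ✓  1830: Sat/Sat
Both conditions hold in: 1807, 1818, 1829 — 3.

3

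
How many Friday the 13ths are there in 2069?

2

Check the 13th of each month of 2069: Jan 13: Sun, Feb 13: Wed, Mar 13: Wed, Apr 13: Sat, May 13: Mon, Jun 13: Thu, Jul 13: Sat, Aug 13: Tue, Sep 13: Fri, Oct 13: Sun, Nov 13: Wed, Dec 13: Fri.
Friday occurs in September, December — 2 months.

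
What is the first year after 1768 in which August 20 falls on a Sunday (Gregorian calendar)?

1769

From one year to the next, a fixed date's weekday advances by 1, or by 2 when a Feb 29 lies between the two dates.
1768: August 20 is Saturday.
1769: Sunday (+1)
August 20 falls on a Sunday in 1769.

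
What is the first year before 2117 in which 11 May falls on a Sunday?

From one year to the next, a fixed date's weekday advances by 1, or by 2 when a Feb 29 lies between the two dates.
2117: May 11 is Tuesday.
2116: Monday (−1)
2115: Saturday (−2)
2114: Friday (−1)
2113: Thursday (−1)
2112: Wednesday (−1)
2111: Monday (−2)
2110: Sunday (−1)
11 May falls on a Sunday in 2110.

2110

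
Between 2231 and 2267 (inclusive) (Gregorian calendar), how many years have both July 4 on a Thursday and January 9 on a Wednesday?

5

Check each year's weekday for July 4 and January 9:
  2231: Mon/Sun  2232: Wed/Mon  2233: Thu/Wed ✓  2234: Fri/Thu  2235: Sat/Fri  2236: Mon/Sat  2237: Tue/Mon  2238: Wed/Tue  2239: Thu/Wed ✓  2240: Sat/Thu  2241: Sun/Sat  2242: Mon/Sun  2243: Tue/Mon  2244: Thu/Tue  …(9 more)…  2254: Tue/Mon  2255: Wed/Tue  2256: Fri/Wed  2257: Sat/Fri  2258: Sun/Sat  2259: Mon/Sun  2260: Wed/Mon  2261: Thu/Wed ✓  2262: Fri/Thu  2263: Sat/Fri  2264: Mon/Sat  2265: Tue/Mon  2266: Wed/Tue  2267: Thu/Wed ✓
Both conditions hold in: 2233, 2239, 2250, 2261, 2267 — 5.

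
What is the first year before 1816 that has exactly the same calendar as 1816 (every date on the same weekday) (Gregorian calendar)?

1776

Two years share a calendar iff Jan 1 falls on the same weekday and both are leap or both are common. 1816: Jan 1 is Monday, leap year.
1815: Jan 1 Sunday, common
1814: Jan 1 Saturday, common
1813: Jan 1 Friday, common
1812: Jan 1 Wednesday, leap
1811: Jan 1 Tuesday, common
1810: Jan 1 Monday, common
1809: Jan 1 Sunday, common
1808: Jan 1 Friday, leap
1807: Jan 1 Thursday, common
1806: Jan 1 Wednesday, common
1805: Jan 1 Tuesday, common
1804: Jan 1 Sunday, leap
1803: Jan 1 Saturday, common
1802: Jan 1 Friday, common
1801: Jan 1 Thursday, common
1800: Jan 1 Wednesday, common
1799: Jan 1 Tuesday, common
1798: Jan 1 Monday, common
1797: Jan 1 Sunday, common
1796: Jan 1 Friday, leap
1795: Jan 1 Thursday, common
1794: Jan 1 Wednesday, common
1793: Jan 1 Tuesday, common
1792: Jan 1 Sunday, leap
1791: Jan 1 Saturday, common
1790: Jan 1 Friday, common
1789: Jan 1 Thursday, common
1788: Jan 1 Tuesday, leap
1787: Jan 1 Monday, common
1786: Jan 1 Sunday, common
1785: Jan 1 Saturday, common
1784: Jan 1 Thursday, leap
1783: Jan 1 Wednesday, common
1782: Jan 1 Tuesday, common
1781: Jan 1 Monday, common
1780: Jan 1 Saturday, leap
1779: Jan 1 Friday, common
1778: Jan 1 Thursday, common
1777: Jan 1 Wednesday, common
1776: Jan 1 Monday, leap
1776 matches on both conditions.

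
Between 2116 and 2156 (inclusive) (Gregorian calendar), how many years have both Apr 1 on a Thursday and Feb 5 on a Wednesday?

Check each year's weekday for Apr 1 and Feb 5:
  2116: Wed/Wed  2117: Thu/Fri  2118: Fri/Sat  2119: Sat/Sun  2120: Mon/Mon  2121: Tue/Wed  2122: Wed/Thu  2123: Thu/Fri  2124: Sat/Sat  2125: Sun/Mon  2126: Mon/Tue  2127: Tue/Wed  2128: Thu/Thu  2129: Fri/Sat  …(13 more)…  2143: Mon/Tue  2144: Wed/Wed  2145: Thu/Fri  2146: Fri/Sat  2147: Sat/Sun  2148: Mon/Mon  2149: Tue/Wed  2150: Wed/Thu  2151: Thu/Fri  2152: Sat/Sat  2153: Sun/Mon  2154: Mon/Tue  2155: Tue/Wed  2156: Thu/Thu
Both conditions hold in: no year — 0.

0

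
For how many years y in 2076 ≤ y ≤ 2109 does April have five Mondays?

9

April has 30 days; it has five Mondays when Monday falls among the first (month-length − 28) days — i.e. when April 1 is one of Monday/Sunday.
April 1 by year: 2076:Wed 2077:Thu 2078:Fri 2079:Sat 2080:Mon✓ 2081:Tue 2082:Wed 2083:Thu 2084:Sat 2085:Sun✓ 2086:Mon✓ 2087:Tue 2088:Thu 2089:Fri 2090:Sat …(4 more)… 2095:Fri 2096:Sun✓ 2097:Mon✓ 2098:Tue 2099:Wed 2100:Thu 2101:Fri 2102:Sat 2103:Sun✓ 2104:Tue 2105:Wed 2106:Thu 2107:Fri 2108:Sun✓ 2109:Mon✓
Years with five Mondays: 2080, 2085, 2086, 2091, 2096, 2097, 2103, 2108, 2109 → 9.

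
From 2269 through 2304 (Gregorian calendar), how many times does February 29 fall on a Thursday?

Leap years in 2269–2304: 8 of them.
Feb 29 weekday advances by 5 (mod 7) from one leap year to the next four years later (or differs when a century non-leap intervenes).
Leap-day weekdays: 2272:Thu✓ 2276:Tue 2280:Sun 2284:Fri 2288:Wed 2292:Mon 2296:Sat 2304:Mon
Thursday: 2272 → 1.

1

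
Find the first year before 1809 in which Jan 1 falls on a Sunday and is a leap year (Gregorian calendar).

1804

Jan 1 advances by 2 weekdays after a leap year and by 1 after a common year.
1809: Jan 1 is Sunday.
1808: Friday (leap)
1807: Thursday
1806: Wednesday
1805: Tuesday
1804: Sunday (leap)
1804 begins on a Sunday and is a leap year.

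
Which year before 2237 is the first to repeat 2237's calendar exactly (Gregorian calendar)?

2226

Two years share a calendar iff Jan 1 falls on the same weekday and both are leap or both are common. 2237: Jan 1 is Sunday, common year.
2236: Jan 1 Friday, leap
2235: Jan 1 Thursday, common
2234: Jan 1 Wednesday, common
2233: Jan 1 Tuesday, common
2232: Jan 1 Sunday, leap
2231: Jan 1 Saturday, common
2230: Jan 1 Friday, common
2229: Jan 1 Thursday, common
2228: Jan 1 Tuesday, leap
2227: Jan 1 Monday, common
2226: Jan 1 Sunday, common
2226 matches on both conditions.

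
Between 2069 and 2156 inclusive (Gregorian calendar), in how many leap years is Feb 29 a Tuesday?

Leap years in 2069–2156: 21 of them.
Feb 29 weekday advances by 5 (mod 7) from one leap year to the next four years later (or differs when a century non-leap intervenes).
Leap-day weekdays: 2072:Mon 2076:Sat 2080:Thu 2084:Tue✓ 2088:Sun 2092:Fri 2096:Wed 2104:Fri 2108:Wed 2112:Mon 2116:Sat 2120:Thu 2124:Tue✓ 2128:Sun 2132:Fri 2136:Wed 2140:Mon 2144:Sat 2148:Thu 2152:Tue✓ 2156:Sun
Tuesday: 2084, 2124, 2152 → 3.

3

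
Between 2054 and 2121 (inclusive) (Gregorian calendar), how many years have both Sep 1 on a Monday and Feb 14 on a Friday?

7

Check each year's weekday for Sep 1 and Feb 14:
  2054: Tue/Sat  2055: Wed/Sun  2056: Fri/Mon  2057: Sat/Wed  2058: Sun/Thu  2059: Mon/Fri ✓  2060: Wed/Sat  2061: Thu/Mon  2062: Fri/Tue  2063: Sat/Wed  2064: Mon/Thu  2065: Tue/Sat  2066: Wed/Sun  2067: Thu/Mon  …(40 more)…  2108: Sat/Tue  2109: Sun/Thu  2110: Mon/Fri ✓  2111: Tue/Sat  2112: Thu/Sun  2113: Fri/Tue  2114: Sat/Wed  2115: Sun/Thu  2116: Tue/Fri  2117: Wed/Sun  2118: Thu/Mon  2119: Fri/Tue  2120: Sun/Wed  2121: Mon/Fri ✓
Both conditions hold in: 2059, 2070, 2081, 2087, 2098, 2110, 2121 — 7.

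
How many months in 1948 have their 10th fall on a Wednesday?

2

Check the 10th of each month of 1948: Jan 10: Sat, Feb 10: Tue, Mar 10: Wed, Apr 10: Sat, May 10: Mon, Jun 10: Thu, Jul 10: Sat, Aug 10: Tue, Sep 10: Fri, Oct 10: Sun, Nov 10: Wed, Dec 10: Fri.
Wednesday occurs in March, November — 2 months.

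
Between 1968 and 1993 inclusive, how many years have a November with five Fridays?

November has 30 days; it has five Fridays when Friday falls among the first (month-length − 28) days — i.e. when November 1 is one of Friday/Thursday.
November 1 by year: 1968:Fri✓ 1969:Sat 1970:Sun 1971:Mon 1972:Wed 1973:Thu✓ 1974:Fri✓ 1975:Sat 1976:Mon 1977:Tue 1978:Wed 1979:Thu✓ 1980:Sat 1981:Sun 1982:Mon 1983:Tue 1984:Thu✓ 1985:Fri✓ 1986:Sat 1987:Sun 1988:Tue 1989:Wed 1990:Thu✓ 1991:Fri✓ 1992:Sun 1993:Mon
Years with five Fridays: 1968, 1973, 1974, 1979, 1984, 1985, 1990, 1991 → 8.

8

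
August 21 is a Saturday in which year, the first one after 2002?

2004

From one year to the next, a fixed date's weekday advances by 1, or by 2 when a Feb 29 lies between the two dates.
2002: August 21 is Wednesday.
2003: Thursday (+1)
2004: Saturday (+2)
August 21 falls on a Saturday in 2004.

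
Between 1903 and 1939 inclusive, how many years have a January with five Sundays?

January has 31 days; it has five Sundays when Sunday falls among the first (month-length − 28) days — i.e. when January 1 is one of Sunday/Saturday/Friday.
January 1 by year: 1903:Thu 1904:Fri✓ 1905:Sun✓ 1906:Mon 1907:Tue 1908:Wed 1909:Fri✓ 1910:Sat✓ 1911:Sun✓ 1912:Mon 1913:Wed 1914:Thu 1915:Fri✓ 1916:Sat✓ 1917:Mon …(7 more)… 1925:Thu 1926:Fri✓ 1927:Sat✓ 1928:Sun✓ 1929:Tue 1930:Wed 1931:Thu 1932:Fri✓ 1933:Sun✓ 1934:Mon 1935:Tue 1936:Wed 1937:Fri✓ 1938:Sat✓ 1939:Sun✓
Years with five Sundays: 1904, 1905, 1909, 1910, 1911, 1915, 1916, 1921, 1922, 1926, 1927, 1928, 1932, 1933, 1937, 1938, 1939 → 17.

17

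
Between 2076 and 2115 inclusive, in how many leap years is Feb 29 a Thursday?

1

Leap years in 2076–2115: 9 of them.
Feb 29 weekday advances by 5 (mod 7) from one leap year to the next four years later (or differs when a century non-leap intervenes).
Leap-day weekdays: 2076:Sat 2080:Thu✓ 2084:Tue 2088:Sun 2092:Fri 2096:Wed 2104:Fri 2108:Wed 2112:Mon
Thursday: 2080 → 1.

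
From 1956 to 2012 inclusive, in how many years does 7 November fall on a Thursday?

Track 7 November's weekday year by year (advancing +1, or +2 across a Feb 29):
  1956: Wed  1957: Thu (+1) ✓  1958: Fri (+1)  1959: Sat (+1)  1960: Mon (+2)
  1961: Tue (+1)  1962: Wed (+1)  1963: Thu (+1) ✓  1964: Sat (+2)  1965: Sun (+1)
  1966: Mon (+1)  1967: Tue (+1)  1968: Thu (+2) ✓  1969: Fri (+1)  … (29 more years) …
  1999: Sun (+1)  2000: Tue (+2)  2001: Wed (+1)  2002: Thu (+1) ✓  2003: Fri (+1)
  2004: Sun (+2)  2005: Mon (+1)  2006: Tue (+1)  2007: Wed (+1)  2008: Fri (+2)
  2009: Sat (+1)  2010: Sun (+1)  2011: Mon (+1)  2012: Wed (+2)
Thursday years: 1957, 1963, 1968, 1974, 1985, 1991, 1996, 2002 — 8 in total.

8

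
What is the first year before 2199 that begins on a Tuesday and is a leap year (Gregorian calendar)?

2188

Jan 1 advances by 2 weekdays after a leap year and by 1 after a common year.
2199: Jan 1 is Tuesday.
2198: Monday
2197: Sunday
2196: Friday (leap)
2195: Thursday
2194: Wednesday
2193: Tuesday
2192: Sunday (leap)
2191: Saturday
2190: Friday
2189: Thursday
2188: Tuesday (leap)
2188 begins on a Tuesday and is a leap year.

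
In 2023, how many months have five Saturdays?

4

A month of length L has five Saturdays iff its first Saturday is on day ≤ L−28 (so day 1–3 in a 31-day month, 1–2 in a 30-day month, day 1 in a leap February).
Checking each month of 2023: Jan starts Sun (31d); Feb starts Wed (28d); Mar starts Wed (31d); Apr starts Sat (30d) ✓; May starts Mon (31d); Jun starts Thu (30d); Jul starts Sat (31d) ✓; Aug starts Tue (31d); Sep starts Fri (30d) ✓; Oct starts Sun (31d); Nov starts Wed (30d); Dec starts Fri (31d) ✓.
Five-Saturday months: April, July, September, December → 4.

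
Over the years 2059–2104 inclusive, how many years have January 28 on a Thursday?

6

Track January 28's weekday year by year (advancing +1, or +2 across a Feb 29):
  2059: Tue  2060: Wed (+1)  2061: Fri (+2)  2062: Sat (+1)  2063: Sun (+1)
  2064: Mon (+1)  2065: Wed (+2)  2066: Thu (+1) ✓  2067: Fri (+1)  2068: Sat (+1)
  2069: Mon (+2)  2070: Tue (+1)  2071: Wed (+1)  2072: Thu (+1) ✓  … (18 more years) …
  2091: Sun (+1)  2092: Mon (+1)  2093: Wed (+2)  2094: Thu (+1) ✓  2095: Fri (+1)
  2096: Sat (+1)  2097: Mon (+2)  2098: Tue (+1)  2099: Wed (+1)  2100: Thu (+1) ✓
  2101: Fri (+1)  2102: Sat (+1)  2103: Sun (+1)  2104: Mon (+1)
Thursday years: 2066, 2072, 2077, 2083, 2094, 2100 — 6 in total.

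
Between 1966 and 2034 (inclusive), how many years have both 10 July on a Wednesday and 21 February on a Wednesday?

3

Check each year's weekday for 10 July and 21 February:
  1966: Sun/Mon  1967: Mon/Tue  1968: Wed/Wed ✓  1969: Thu/Fri  1970: Fri/Sat  1971: Sat/Sun  1972: Mon/Mon  1973: Tue/Wed  1974: Wed/Thu  1975: Thu/Fri  1976: Sat/Sat  1977: Sun/Mon  1978: Mon/Tue  1979: Tue/Wed  …(41 more)…  2021: Sat/Sun  2022: Sun/Mon  2023: Mon/Tue  2024: Wed/Wed ✓  2025: Thu/Fri  2026: Fri/Sat  2027: Sat/Sun  2028: Mon/Mon  2029: Tue/Wed  2030: Wed/Thu  2031: Thu/Fri  2032: Sat/Sat  2033: Sun/Mon  2034: Mon/Tue
Both conditions hold in: 1968, 1996, 2024 — 3.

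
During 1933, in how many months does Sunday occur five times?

A month of length L has five Sundays iff its first Sunday is on day ≤ L−28 (so day 1–3 in a 31-day month, 1–2 in a 30-day month, day 1 in a leap February).
Checking each month of 1933: Jan starts Sun (31d) ✓; Feb starts Wed (28d); Mar starts Wed (31d); Apr starts Sat (30d) ✓; May starts Mon (31d); Jun starts Thu (30d); Jul starts Sat (31d) ✓; Aug starts Tue (31d); Sep starts Fri (30d); Oct starts Sun (31d) ✓; Nov starts Wed (30d); Dec starts Fri (31d) ✓.
Five-Sunday months: January, April, July, October, December → 5.

5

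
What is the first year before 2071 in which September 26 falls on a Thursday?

2069

From one year to the next, a fixed date's weekday advances by 1, or by 2 when a Feb 29 lies between the two dates.
2071: September 26 is Saturday.
2070: Friday (−1)
2069: Thursday (−1)
September 26 falls on a Thursday in 2069.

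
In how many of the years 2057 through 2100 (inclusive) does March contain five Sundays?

19

March has 31 days; it has five Sundays when Sunday falls among the first (month-length − 28) days — i.e. when March 1 is one of Sunday/Saturday/Friday.
March 1 by year: 2057:Thu 2058:Fri✓ 2059:Sat✓ 2060:Mon 2061:Tue 2062:Wed 2063:Thu 2064:Sat✓ 2065:Sun✓ 2066:Mon 2067:Tue 2068:Thu 2069:Fri✓ 2070:Sat✓ 2071:Sun✓ …(14 more)… 2086:Fri✓ 2087:Sat✓ 2088:Mon 2089:Tue 2090:Wed 2091:Thu 2092:Sat✓ 2093:Sun✓ 2094:Mon 2095:Tue 2096:Thu 2097:Fri✓ 2098:Sat✓ 2099:Sun✓ 2100:Mon
Years with five Sundays: 2058, 2059, 2064, 2065, 2069, 2070, 2071, 2075, 2076, 2080, 2081, 2082, 2086, 2087, 2092, 2093, 2097, 2098, 2099 → 19.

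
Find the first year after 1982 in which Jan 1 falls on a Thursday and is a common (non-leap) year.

1987

Jan 1 advances by 2 weekdays after a leap year and by 1 after a common year.
1982: Jan 1 is Friday.
1983: Saturday
1984: Sunday (leap)
1985: Tuesday
1986: Wednesday
1987: Thursday
1987 begins on a Thursday and is a common year.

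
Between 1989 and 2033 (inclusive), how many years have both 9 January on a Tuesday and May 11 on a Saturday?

Check each year's weekday for 9 January and May 11:
  1989: Mon/Thu  1990: Tue/Fri  1991: Wed/Sat  1992: Thu/Mon  1993: Sat/Tue  1994: Sun/Wed  1995: Mon/Thu  1996: Tue/Sat ✓  1997: Thu/Sun  1998: Fri/Mon  1999: Sat/Tue  2000: Sun/Thu  2001: Tue/Fri  2002: Wed/Sat  …(17 more)…  2020: Thu/Mon  2021: Sat/Tue  2022: Sun/Wed  2023: Mon/Thu  2024: Tue/Sat ✓  2025: Thu/Sun  2026: Fri/Mon  2027: Sat/Tue  2028: Sun/Thu  2029: Tue/Fri  2030: Wed/Sat  2031: Thu/Sun  2032: Fri/Tue  2033: Sun/Wed
Both conditions hold in: 1996, 2024 — 2.

2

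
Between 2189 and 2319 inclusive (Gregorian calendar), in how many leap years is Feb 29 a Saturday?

Leap years in 2189–2319: 30 of them.
Feb 29 weekday advances by 5 (mod 7) from one leap year to the next four years later (or differs when a century non-leap intervenes).
Leap-day weekdays: 2192:Wed 2196:Mon 2204:Wed 2208:Mon 2212:Sat✓ 2216:Thu 2220:Tue 2224:Sun 2228:Fri 2232:Wed 2236:Mon 2240:Sat✓ 2244:Thu …(4 more)… 2264:Mon 2268:Sat✓ 2272:Thu 2276:Tue 2280:Sun 2284:Fri 2288:Wed 2292:Mon 2296:Sat✓ 2304:Mon 2308:Sat✓ 2312:Thu 2316:Tue
Saturday: 2212, 2240, 2268, 2296, 2308 → 5.

5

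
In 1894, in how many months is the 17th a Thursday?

1

Check the 17th of each month of 1894: Jan 17: Wed, Feb 17: Sat, Mar 17: Sat, Apr 17: Tue, May 17: Thu, Jun 17: Sun, Jul 17: Tue, Aug 17: Fri, Sep 17: Mon, Oct 17: Wed, Nov 17: Sat, Dec 17: Mon.
Thursday occurs in May — 1 month.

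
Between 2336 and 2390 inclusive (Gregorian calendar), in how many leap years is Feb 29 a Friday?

Leap years in 2336–2390: 14 of them.
Feb 29 weekday advances by 5 (mod 7) from one leap year to the next four years later (or differs when a century non-leap intervenes).
Leap-day weekdays: 2336:Sat 2340:Thu 2344:Tue 2348:Sun 2352:Fri✓ 2356:Wed 2360:Mon 2364:Sat 2368:Thu 2372:Tue 2376:Sun 2380:Fri✓ 2384:Wed 2388:Mon
Friday: 2352, 2380 → 2.

2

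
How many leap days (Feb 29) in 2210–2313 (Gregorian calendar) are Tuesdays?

Leap years in 2210–2313: 25 of them.
Feb 29 weekday advances by 5 (mod 7) from one leap year to the next four years later (or differs when a century non-leap intervenes).
Leap-day weekdays: 2212:Sat 2216:Thu 2220:Tue✓ 2224:Sun 2228:Fri 2232:Wed 2236:Mon 2240:Sat 2244:Thu 2248:Tue✓ 2252:Sun 2256:Fri 2260:Wed 2264:Mon 2268:Sat 2272:Thu 2276:Tue✓ 2280:Sun 2284:Fri 2288:Wed 2292:Mon 2296:Sat 2304:Mon 2308:Sat 2312:Thu
Tuesday: 2220, 2248, 2276 → 3.

3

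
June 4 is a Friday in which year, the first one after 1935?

1937

From one year to the next, a fixed date's weekday advances by 1, or by 2 when a Feb 29 lies between the two dates.
1935: June 4 is Tuesday.
1936: Thursday (+2)
1937: Friday (+1)
June 4 falls on a Friday in 1937.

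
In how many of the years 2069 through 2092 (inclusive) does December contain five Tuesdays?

11

December has 31 days; it has five Tuesdays when Tuesday falls among the first (month-length − 28) days — i.e. when December 1 is one of Tuesday/Monday/Sunday.
December 1 by year: 2069:Sun✓ 2070:Mon✓ 2071:Tue✓ 2072:Thu 2073:Fri 2074:Sat 2075:Sun✓ 2076:Tue✓ 2077:Wed 2078:Thu 2079:Fri 2080:Sun✓ 2081:Mon✓ 2082:Tue✓ 2083:Wed 2084:Fri 2085:Sat 2086:Sun✓ 2087:Mon✓ 2088:Wed 2089:Thu 2090:Fri 2091:Sat 2092:Mon✓
Years with five Tuesdays: 2069, 2070, 2071, 2075, 2076, 2080, 2081, 2082, 2086, 2087, 2092 → 11.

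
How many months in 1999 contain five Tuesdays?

A month of length L has five Tuesdays iff its first Tuesday is on day ≤ L−28 (so day 1–3 in a 31-day month, 1–2 in a 30-day month, day 1 in a leap February).
Checking each month of 1999: Jan starts Fri (31d); Feb starts Mon (28d); Mar starts Mon (31d) ✓; Apr starts Thu (30d); May starts Sat (31d); Jun starts Tue (30d) ✓; Jul starts Thu (31d); Aug starts Sun (31d) ✓; Sep starts Wed (30d); Oct starts Fri (31d); Nov starts Mon (30d) ✓; Dec starts Wed (31d).
Five-Tuesday months: March, June, August, November → 4.

4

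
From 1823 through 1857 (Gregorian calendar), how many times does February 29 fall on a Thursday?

Leap years in 1823–1857: 9 of them.
Feb 29 weekday advances by 5 (mod 7) from one leap year to the next four years later (or differs when a century non-leap intervenes).
Leap-day weekdays: 1824:Sun 1828:Fri 1832:Wed 1836:Mon 1840:Sat 1844:Thu✓ 1848:Tue 1852:Sun 1856:Fri
Thursday: 1844 → 1.

1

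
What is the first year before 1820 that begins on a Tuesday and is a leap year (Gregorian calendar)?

Jan 1 advances by 2 weekdays after a leap year and by 1 after a common year.
1820: Jan 1 is Saturday (leap).
1819: Friday
1818: Thursday
1817: Wednesday
1816: Monday (leap)
1815: Sunday
1814: Saturday
1813: Friday
1812: Wednesday (leap)
1811: Tuesday
1810: Monday
1809: Sunday
1808: Friday (leap)
1807: Thursday
1806: Wednesday
1805: Tuesday
1804: Sunday (leap)
1803: Saturday
1802: Friday
1801: Thursday
1800: Wednesday
1799: Tuesday
1798: Monday
1797: Sunday
1796: Friday (leap)
1795: Thursday
1794: Wednesday
1793: Tuesday
1792: Sunday (leap)
1791: Saturday
1790: Friday
1789: Thursday
1788: Tuesday (leap)
1788 begins on a Tuesday and is a leap year.

1788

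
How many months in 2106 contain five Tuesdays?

4

A month of length L has five Tuesdays iff its first Tuesday is on day ≤ L−28 (so day 1–3 in a 31-day month, 1–2 in a 30-day month, day 1 in a leap February).
Checking each month of 2106: Jan starts Fri (31d); Feb starts Mon (28d); Mar starts Mon (31d) ✓; Apr starts Thu (30d); May starts Sat (31d); Jun starts Tue (30d) ✓; Jul starts Thu (31d); Aug starts Sun (31d) ✓; Sep starts Wed (30d); Oct starts Fri (31d); Nov starts Mon (30d) ✓; Dec starts Wed (31d).
Five-Tuesday months: March, June, August, November → 4.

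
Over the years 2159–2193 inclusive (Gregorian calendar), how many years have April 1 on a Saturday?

Track April 1's weekday year by year (advancing +1, or +2 across a Feb 29):
  2159: Sun  2160: Tue (+2)  2161: Wed (+1)  2162: Thu (+1)  2163: Fri (+1)
  2164: Sun (+2)  2165: Mon (+1)  2166: Tue (+1)  2167: Wed (+1)  2168: Fri (+2)
  2169: Sat (+1) ✓  2170: Sun (+1)  2171: Mon (+1)  2172: Wed (+2)  … (7 more years) …
  2180: Sat (+2) ✓  2181: Sun (+1)  2182: Mon (+1)  2183: Tue (+1)  2184: Thu (+2)
  2185: Fri (+1)  2186: Sat (+1) ✓  2187: Sun (+1)  2188: Tue (+2)  2189: Wed (+1)
  2190: Thu (+1)  2191: Fri (+1)  2192: Sun (+2)  2193: Mon (+1)
Saturday years: 2169, 2175, 2180, 2186 — 4 in total.

4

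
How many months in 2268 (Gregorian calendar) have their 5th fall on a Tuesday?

Check the 5th of each month of 2268: Jan 5: Sun, Feb 5: Wed, Mar 5: Thu, Apr 5: Sun, May 5: Tue, Jun 5: Fri, Jul 5: Sun, Aug 5: Wed, Sep 5: Sat, Oct 5: Mon, Nov 5: Thu, Dec 5: Sat.
Tuesday occurs in May — 1 month.

1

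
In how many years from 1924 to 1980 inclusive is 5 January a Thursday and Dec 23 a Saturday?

Check each year's weekday for 5 January and Dec 23:
  1924: Sat/Tue  1925: Mon/Wed  1926: Tue/Thu  1927: Wed/Fri  1928: Thu/Sun  1929: Sat/Mon  1930: Sun/Tue  1931: Mon/Wed  1932: Tue/Fri  1933: Thu/Sat ✓  1934: Fri/Sun  1935: Sat/Mon  1936: Sun/Wed  1937: Tue/Thu  …(29 more)…  1967: Thu/Sat ✓  1968: Fri/Mon  1969: Sun/Tue  1970: Mon/Wed  1971: Tue/Thu  1972: Wed/Sat  1973: Fri/Sun  1974: Sat/Mon  1975: Sun/Tue  1976: Mon/Thu  1977: Wed/Fri  1978: Thu/Sat ✓  1979: Fri/Sun  1980: Sat/Tue
Both conditions hold in: 1933, 1939, 1950, 1961, 1967, 1978 — 6.

6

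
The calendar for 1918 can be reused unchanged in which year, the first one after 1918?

Two years share a calendar iff Jan 1 falls on the same weekday and both are leap or both are common. 1918: Jan 1 is Tuesday, common year.
1919: Jan 1 Wednesday, common
1920: Jan 1 Thursday, leap
1921: Jan 1 Saturday, common
1922: Jan 1 Sunday, common
1923: Jan 1 Monday, common
1924: Jan 1 Tuesday, leap
1925: Jan 1 Thursday, common
1926: Jan 1 Friday, common
1927: Jan 1 Saturday, common
1928: Jan 1 Sunday, leap
1929: Jan 1 Tuesday, common
1929 matches on both conditions.

1929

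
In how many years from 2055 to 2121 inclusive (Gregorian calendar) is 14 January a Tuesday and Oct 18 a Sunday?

2

Check each year's weekday for 14 January and Oct 18:
  2055: Thu/Mon  2056: Fri/Wed  2057: Sun/Thu  2058: Mon/Fri  2059: Tue/Sat  2060: Wed/Mon  2061: Fri/Tue  2062: Sat/Wed  2063: Sun/Thu  2064: Mon/Sat  2065: Wed/Sun  2066: Thu/Mon  2067: Fri/Tue  2068: Sat/Thu  …(39 more)…  2108: Sat/Thu  2109: Mon/Fri  2110: Tue/Sat  2111: Wed/Sun  2112: Thu/Tue  2113: Sat/Wed  2114: Sun/Thu  2115: Mon/Fri  2116: Tue/Sun ✓  2117: Thu/Mon  2118: Fri/Tue  2119: Sat/Wed  2120: Sun/Fri  2121: Tue/Sat
Both conditions hold in: 2076, 2116 — 2.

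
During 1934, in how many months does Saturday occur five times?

4

A month of length L has five Saturdays iff its first Saturday is on day ≤ L−28 (so day 1–3 in a 31-day month, 1–2 in a 30-day month, day 1 in a leap February).
Checking each month of 1934: Jan starts Mon (31d); Feb starts Thu (28d); Mar starts Thu (31d) ✓; Apr starts Sun (30d); May starts Tue (31d); Jun starts Fri (30d) ✓; Jul starts Sun (31d); Aug starts Wed (31d); Sep starts Sat (30d) ✓; Oct starts Mon (31d); Nov starts Thu (30d); Dec starts Sat (31d) ✓.
Five-Saturday months: March, June, September, December → 4.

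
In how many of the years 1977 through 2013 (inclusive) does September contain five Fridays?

11

September has 30 days; it has five Fridays when Friday falls among the first (month-length − 28) days — i.e. when September 1 is one of Friday/Thursday.
September 1 by year: 1977:Thu✓ 1978:Fri✓ 1979:Sat 1980:Mon 1981:Tue 1982:Wed 1983:Thu✓ 1984:Sat 1985:Sun 1986:Mon 1987:Tue 1988:Thu✓ 1989:Fri✓ 1990:Sat 1991:Sun …(7 more)… 1999:Wed 2000:Fri✓ 2001:Sat 2002:Sun 2003:Mon 2004:Wed 2005:Thu✓ 2006:Fri✓ 2007:Sat 2008:Mon 2009:Tue 2010:Wed 2011:Thu✓ 2012:Sat 2013:Sun
Years with five Fridays: 1977, 1978, 1983, 1988, 1989, 1994, 1995, 2000, 2005, 2006, 2011 → 11.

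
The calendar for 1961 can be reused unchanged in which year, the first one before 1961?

1950

Two years share a calendar iff Jan 1 falls on the same weekday and both are leap or both are common. 1961: Jan 1 is Sunday, common year.
1960: Jan 1 Friday, leap
1959: Jan 1 Thursday, common
1958: Jan 1 Wednesday, common
1957: Jan 1 Tuesday, common
1956: Jan 1 Sunday, leap
1955: Jan 1 Saturday, common
1954: Jan 1 Friday, common
1953: Jan 1 Thursday, common
1952: Jan 1 Tuesday, leap
1951: Jan 1 Monday, common
1950: Jan 1 Sunday, common
1950 matches on both conditions.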